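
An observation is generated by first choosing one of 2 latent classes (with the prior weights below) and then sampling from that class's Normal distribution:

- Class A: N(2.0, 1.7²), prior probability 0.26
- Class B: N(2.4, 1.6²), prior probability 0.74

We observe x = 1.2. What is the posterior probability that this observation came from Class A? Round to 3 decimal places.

P(component k | x) = w_k·f_k(x) / marginal(x), where marginal(x) = Σ_j w_j·f_j(x).
Normal densities:
  f_A = (1/(1.7·√(2π)))·exp(−(1.2−2.0)²/(2·1.7²)) = 0.234672·exp(-0.11073) = 0.210074
  f_B = (1/(1.6·√(2π)))·exp(−(1.2−2.4)²/(2·1.6²)) = 0.249339·exp(-0.28125) = 0.188211
Unnormalised posteriors:
  w_A·f_A = 0.26 × 0.210074 = 0.0546193
  w_B·f_B = 0.74 × 0.188211 = 0.139276
Normaliser: 0.0546193 + 0.139276 = 0.193895
Responsibility of Class A: 0.0546193 / 0.193895 ≈ 0.282

0.282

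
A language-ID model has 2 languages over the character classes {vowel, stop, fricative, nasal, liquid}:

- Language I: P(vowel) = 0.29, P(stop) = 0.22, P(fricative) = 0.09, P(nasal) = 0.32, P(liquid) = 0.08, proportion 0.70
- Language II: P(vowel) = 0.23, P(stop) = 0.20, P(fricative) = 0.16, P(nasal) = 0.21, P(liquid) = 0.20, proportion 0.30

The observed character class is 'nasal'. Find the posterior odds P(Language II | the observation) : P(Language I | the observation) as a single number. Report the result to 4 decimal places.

Only the two components matter; the odds are (w_i f_i(x)) / (w_j f_j(x)).
Component likelihoods at x = 'nasal':
  L_I = 0.32
  L_II = 0.21
Odds = (0.30/0.70) × (0.21/0.32) = 0.428571 × 0.65625 ≈ 0.2813

0.2813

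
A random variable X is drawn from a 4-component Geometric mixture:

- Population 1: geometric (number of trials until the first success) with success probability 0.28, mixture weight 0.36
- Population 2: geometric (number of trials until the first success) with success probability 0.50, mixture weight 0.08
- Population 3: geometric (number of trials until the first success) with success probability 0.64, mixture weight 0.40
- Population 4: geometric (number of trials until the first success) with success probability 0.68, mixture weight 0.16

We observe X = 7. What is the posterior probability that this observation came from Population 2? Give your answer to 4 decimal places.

0.0407

By Bayes' theorem, P(k | x) = π_k f_k(x) / Σ_j π_j f_j(x).
Component likelihoods at x = 7:
  p_1 = 0.0390079
  p_2 = 0.0078125
  p_3 = 0.00139314
  p_4 = 0.000730144
Weight by the priors:
  π_1·p_1 = 0.36 × 0.0390079 = 0.0140429
  π_2·p_2 = 0.08 × 0.0078125 = 0.000625
  π_3·p_3 = 0.40 × 0.00139314 = 0.000557256
  π_4·p_4 = 0.16 × 0.000730144 = 0.000116823
Marginal: 0.0140429 + 0.000625 + 0.000557256 + 0.000116823 = 0.0153419
So the posterior for Population 2 is 0.000625 / 0.0153419 ≈ 0.0407.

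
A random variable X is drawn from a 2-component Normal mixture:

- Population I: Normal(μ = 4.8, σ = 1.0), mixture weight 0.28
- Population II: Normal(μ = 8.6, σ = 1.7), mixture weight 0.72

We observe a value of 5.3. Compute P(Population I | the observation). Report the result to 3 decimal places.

Apply Bayes' rule: the posterior for each component is proportional to its prior times its likelihood at x.
Normal densities:
  L_I = (1/(1.0·√(2π)))·exp(−(5.3−4.8)²/(2·1.0²)) = 0.398942·exp(-0.12500) = 0.352065
  L_II = (1/(1.7·√(2π)))·exp(−(5.3−8.6)²/(2·1.7²)) = 0.234672·exp(-1.88408) = 0.0356627
Multiply by the mixture weights:
  P(Z=I)·L_I = 0.28 × 0.352065 = 0.0985783
  P(Z=II)·L_II = 0.72 × 0.0356627 = 0.0256771
Evidence: 0.0985783 + 0.0256771 = 0.124255
Responsibility of Population I: 0.0985783 / 0.124255 ≈ 0.793

0.793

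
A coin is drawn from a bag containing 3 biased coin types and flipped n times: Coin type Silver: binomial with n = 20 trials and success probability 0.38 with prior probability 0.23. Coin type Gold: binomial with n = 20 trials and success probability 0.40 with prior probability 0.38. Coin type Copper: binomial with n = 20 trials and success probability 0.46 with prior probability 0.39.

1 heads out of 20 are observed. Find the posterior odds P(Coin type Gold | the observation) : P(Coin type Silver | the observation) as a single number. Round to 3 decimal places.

The posterior odds equal the prior odds times the likelihood ratio: (P(Z=i)/P(Z=j))·(f_i(x)/f_j(x)).
Component likelihoods at x = 1 heads out of 20:
  p_Silver = 0.000863487
  p_Gold = 0.000487488
  p_Copper = 7.57302e-05
0.000185245 / 0.000198602 ≈ 0.933

0.933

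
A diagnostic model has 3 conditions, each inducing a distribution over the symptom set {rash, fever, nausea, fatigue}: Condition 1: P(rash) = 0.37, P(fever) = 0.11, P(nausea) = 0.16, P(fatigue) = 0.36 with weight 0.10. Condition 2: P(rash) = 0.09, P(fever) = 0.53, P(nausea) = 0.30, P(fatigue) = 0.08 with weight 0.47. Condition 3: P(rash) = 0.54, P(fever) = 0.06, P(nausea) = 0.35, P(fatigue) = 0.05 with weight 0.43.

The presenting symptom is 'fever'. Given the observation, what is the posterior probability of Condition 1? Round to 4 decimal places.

By Bayes' theorem, P(k | x) = π_k f_k(x) / Σ_j π_j f_j(x).
Categorical probabilities:
  f_1 = P(fever | comp) = 0.11
  f_2 = P(fever | comp) = 0.53
  f_3 = P(fever | comp) = 0.06
Unnormalised posteriors:
  π_1·f_1 = 0.10 × 0.11 = 0.011
  π_2·f_2 = 0.47 × 0.53 = 0.2491
  π_3·f_3 = 0.43 × 0.06 = 0.0258
Evidence: 0.011 + 0.2491 + 0.0258 = 0.2859
So the posterior for Condition 1 is 0.011 / 0.2859 ≈ 0.0385.

0.0385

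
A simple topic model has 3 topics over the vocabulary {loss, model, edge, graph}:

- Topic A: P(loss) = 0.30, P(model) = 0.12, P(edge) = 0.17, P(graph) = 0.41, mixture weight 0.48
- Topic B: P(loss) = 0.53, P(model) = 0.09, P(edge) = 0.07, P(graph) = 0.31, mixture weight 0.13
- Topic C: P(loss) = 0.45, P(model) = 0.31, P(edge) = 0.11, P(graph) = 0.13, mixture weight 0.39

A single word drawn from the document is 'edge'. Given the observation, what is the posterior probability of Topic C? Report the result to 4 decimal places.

Apply Bayes' rule: the posterior for each component is proportional to its prior times its likelihood at x.
Categorical probabilities:
  p_A = P(edge | comp) = 0.17
  p_B = P(edge | comp) = 0.07
  p_C = P(edge | comp) = 0.11
Weight by the priors:
  P(Z=A)·p_A = 0.48 × 0.17 = 0.0816
  P(Z=B)·p_B = 0.13 × 0.07 = 0.0091
  P(Z=C)·p_C = 0.39 × 0.11 = 0.0429
Denominator: 0.0816 + 0.0091 + 0.0429 = 0.1336
P(Topic C | the observation) ≈ 0.3211

0.3211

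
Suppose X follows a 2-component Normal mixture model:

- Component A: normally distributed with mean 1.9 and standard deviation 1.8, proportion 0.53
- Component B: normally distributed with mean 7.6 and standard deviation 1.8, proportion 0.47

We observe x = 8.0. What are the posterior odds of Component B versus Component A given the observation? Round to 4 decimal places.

269.7372

The posterior odds equal the prior odds times the likelihood ratio: (π_i/π_j)·(f_i(x)/f_j(x)).
Normal densities:
  f_A = (1/(1.8·√(2π)))·exp(−(8.0−1.9)²/(2·1.8²)) = 0.221635·exp(-5.74228) = 0.000710878
  f_B = (1/(1.8·√(2π)))·exp(−(8.0−7.6)²/(2·1.8²)) = 0.221635·exp(-0.02469) = 0.216229
Odds = (0.47/0.53) × (0.216229/0.000710878) = 0.886792 × 304.172 ≈ 269.7372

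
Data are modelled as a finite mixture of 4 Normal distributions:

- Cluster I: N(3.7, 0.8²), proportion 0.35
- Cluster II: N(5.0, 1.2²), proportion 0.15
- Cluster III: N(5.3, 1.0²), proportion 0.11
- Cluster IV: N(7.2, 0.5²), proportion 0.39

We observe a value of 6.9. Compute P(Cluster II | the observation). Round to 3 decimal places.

0.050

The responsibility of component k is π_k f_k(x) divided by Σ_j π_j f_j(x).
Component likelihoods at x = 6.9:
  p_I = 0.000167288
  p_II = 0.0949189
  p_III = 0.110921
  p_IV = 0.666449
Multiply by the mixture weights:
  π_I·p_I = 0.35 × 0.000167288 = 5.85507e-05
  π_II·p_II = 0.15 × 0.0949189 = 0.0142378
  π_III·p_III = 0.11 × 0.110921 = 0.0122013
  π_IV·p_IV = 0.39 × 0.666449 = 0.259915
Denominator: 5.85507e-05 + 0.0142378 + 0.0122013 + 0.259915 = 0.286413
P(Cluster II | data) ≈ 0.050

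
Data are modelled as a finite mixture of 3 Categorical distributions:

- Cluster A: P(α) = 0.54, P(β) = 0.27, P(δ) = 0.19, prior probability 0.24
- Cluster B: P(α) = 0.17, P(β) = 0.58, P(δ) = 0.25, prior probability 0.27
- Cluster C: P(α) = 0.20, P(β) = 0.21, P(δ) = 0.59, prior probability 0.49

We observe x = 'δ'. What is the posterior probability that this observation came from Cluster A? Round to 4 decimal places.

0.1134

Posterior ∝ prior × likelihood, so P(k | x) ∝ π_k f_k(x); normalise over all components.
Evaluate each component's likelihood at the observed value:
  L_A = P(δ | comp) = 0.19
  L_B = P(δ | comp) = 0.25
  L_C = P(δ | comp) = 0.59
Unnormalised posteriors:
  π_A·L_A = 0.24 × 0.19 = 0.0456
  π_B·L_B = 0.27 × 0.25 = 0.0675
  π_C·L_C = 0.49 × 0.59 = 0.2891
Sum: 0.0456 + 0.0675 + 0.2891 = 0.4022
P(Cluster A | data) ≈ 0.1134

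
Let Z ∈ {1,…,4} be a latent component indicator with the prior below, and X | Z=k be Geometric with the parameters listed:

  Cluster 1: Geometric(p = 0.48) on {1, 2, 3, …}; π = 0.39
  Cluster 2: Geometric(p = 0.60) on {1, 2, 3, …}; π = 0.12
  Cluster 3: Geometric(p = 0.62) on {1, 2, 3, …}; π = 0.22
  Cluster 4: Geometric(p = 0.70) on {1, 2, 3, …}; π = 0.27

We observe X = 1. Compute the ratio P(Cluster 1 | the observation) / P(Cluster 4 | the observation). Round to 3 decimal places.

0.990

Only the two components matter; the odds are (w_i f_i(x)) / (w_j f_j(x)).
Component likelihoods at x = 1:
  f_1 = 0.48
  f_2 = 0.6
  f_3 = 0.62
  f_4 = 0.7
Odds = (0.39/0.27) × (0.48/0.7) = 1.44444 × 0.685714 ≈ 0.990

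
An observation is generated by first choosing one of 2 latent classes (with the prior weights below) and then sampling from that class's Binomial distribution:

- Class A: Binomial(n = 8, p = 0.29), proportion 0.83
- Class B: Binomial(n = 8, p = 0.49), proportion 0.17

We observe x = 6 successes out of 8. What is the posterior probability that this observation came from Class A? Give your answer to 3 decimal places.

P(component k | x) = π_k·f_k(x) / marginal(x), where marginal(x) = Σ_j π_j·f_j(x).
Evaluate each component's likelihood at the observed value:
  L_A = C(8,6)·0.29^6·0.71^2 = 28·0.000594823·0.5041 = 0.00839581
  L_B = C(8,6)·0.49^6·0.51^2 = 28·0.0138413·0.2601 = 0.100803
Multiply by the mixture weights:
  π_A·L_A = 0.83 × 0.00839581 = 0.00696852
  π_B·L_B = 0.17 × 0.100803 = 0.0171366
Normaliser: 0.00696852 + 0.0171366 = 0.0241051
P(Class A | 6 successes out of 8) ≈ 0.289

0.289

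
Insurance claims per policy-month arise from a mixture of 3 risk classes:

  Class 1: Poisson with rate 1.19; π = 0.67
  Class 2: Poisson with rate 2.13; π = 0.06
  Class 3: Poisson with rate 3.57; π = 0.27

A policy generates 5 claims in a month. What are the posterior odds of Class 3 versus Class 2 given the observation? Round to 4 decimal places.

14.1017

The posterior odds equal the prior odds times the likelihood ratio: (P(Z=i)/P(Z=j))·(f_i(x)/f_j(x)).
Poisson probabilities:
  f_1 = 0.00604983
  f_2 = 0.043418
  f_3 = 0.136059
Odds = (0.27/0.06) × (0.136059/0.043418) = 4.5 × 3.13371 ≈ 14.1017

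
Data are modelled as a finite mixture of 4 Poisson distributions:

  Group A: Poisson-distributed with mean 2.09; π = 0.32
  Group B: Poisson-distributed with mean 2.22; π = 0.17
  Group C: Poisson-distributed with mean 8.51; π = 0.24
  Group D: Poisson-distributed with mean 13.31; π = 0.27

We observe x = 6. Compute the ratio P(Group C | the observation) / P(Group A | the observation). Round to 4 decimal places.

5.5666

The posterior odds equal the prior odds times the likelihood ratio: (P(Z=i)/P(Z=j))·(f_i(x)/f_j(x)).
Component likelihoods at x = 6:
  f_A = e^(−2.09)·2.09^6/6! = 0.0143176
  f_B = e^(−2.22)·2.22^6/6! = 0.0180572
  f_C = e^(−8.51)·8.51^6/6! = 0.106267
  f_D = e^(−13.31)·13.31^6/6! = 0.012802
Odds = (0.24/0.32) × (0.106267/0.0143176) = 0.75 × 7.42214 ≈ 5.5666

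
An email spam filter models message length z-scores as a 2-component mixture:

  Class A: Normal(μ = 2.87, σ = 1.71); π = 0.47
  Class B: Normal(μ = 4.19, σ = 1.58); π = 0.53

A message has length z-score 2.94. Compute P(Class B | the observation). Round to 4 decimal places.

Apply Bayes' rule: the posterior for each component is proportional to its prior times its likelihood at x.
Evaluate each component's likelihood at the observed value:
  p_A = 0.233104
  p_B = 0.184646
Prior × likelihood for each component:
  π_A·p_A = 0.47 × 0.233104 = 0.109559
  π_B·p_B = 0.53 × 0.184646 = 0.0978625
Marginal: 0.109559 + 0.0978625 = 0.207421
Responsibility of Class B: 0.0978625 / 0.207421 ≈ 0.4718

0.4718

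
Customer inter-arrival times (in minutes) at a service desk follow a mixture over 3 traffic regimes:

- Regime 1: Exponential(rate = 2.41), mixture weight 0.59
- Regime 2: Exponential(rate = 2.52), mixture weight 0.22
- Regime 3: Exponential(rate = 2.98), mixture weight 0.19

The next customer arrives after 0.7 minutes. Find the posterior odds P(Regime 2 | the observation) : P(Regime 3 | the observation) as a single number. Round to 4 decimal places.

1.3511

The posterior odds equal the prior odds times the likelihood ratio: (w_i/w_j)·(f_i(x)/f_j(x)).
Exponential densities:
  p_1 = 2.41·e^(−2.41·0.7) = 2.41·e^(−1.6870) = 0.446028
  p_2 = 2.52·e^(−2.52·0.7) = 2.52·e^(−1.7640) = 0.431822
  p_3 = 2.98·e^(−2.98·0.7) = 2.98·e^(−2.0860) = 0.370065
0.0950009 / 0.0703123 ≈ 1.3511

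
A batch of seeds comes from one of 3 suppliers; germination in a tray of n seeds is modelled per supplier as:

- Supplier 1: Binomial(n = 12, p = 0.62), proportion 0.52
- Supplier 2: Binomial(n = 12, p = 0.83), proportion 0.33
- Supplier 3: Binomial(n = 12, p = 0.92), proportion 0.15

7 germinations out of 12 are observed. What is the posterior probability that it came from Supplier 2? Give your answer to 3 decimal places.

Posterior ∝ prior × likelihood, so P(k | x) ∝ P(Z=k) f_k(x); normalise over all components.
Binomial probabilities:
  L_1 = 0.220996
  L_2 = 0.0305152
  L_3 = 0.00144774
Unnormalised posteriors:
  P(Z=1)·L_1 = 0.52 × 0.220996 = 0.114918
  P(Z=2)·L_2 = 0.33 × 0.0305152 = 0.01007
  P(Z=3)·L_3 = 0.15 × 0.00144774 = 0.000217161
Denominator: 0.114918 + 0.01007 + 0.000217161 = 0.125205
P(Supplier 2 | 7 germinations out of 12) ≈ 0.080

0.080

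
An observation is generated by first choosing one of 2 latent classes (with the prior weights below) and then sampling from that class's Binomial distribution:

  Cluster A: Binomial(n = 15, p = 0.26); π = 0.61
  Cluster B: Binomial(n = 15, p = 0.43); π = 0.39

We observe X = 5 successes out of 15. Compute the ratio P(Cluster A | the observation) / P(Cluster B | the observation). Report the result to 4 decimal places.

1.7193

Posterior odds = (π_i f_i(x)) / (π_j f_j(x)); the normalising sum cancels.
Evaluate each component's likelihood at the observed value:
  L_A = 0.175687
  L_B = 0.159826
Odds = (0.61/0.39) × (0.175687/0.159826) = 1.5641 × 1.09924 ≈ 1.7193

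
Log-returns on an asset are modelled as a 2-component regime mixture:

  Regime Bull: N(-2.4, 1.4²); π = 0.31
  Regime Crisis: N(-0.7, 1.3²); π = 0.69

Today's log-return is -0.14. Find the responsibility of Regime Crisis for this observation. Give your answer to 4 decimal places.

0.8894

By Bayes' theorem, P(k | x) = P(Z=k) f_k(x) / Σ_j P(Z=j) f_j(x).
Normal densities:
  f_Bull = 0.0774309
  f_Crisis = 0.279687
Prior × likelihood for each component:
  P(Z=Bull)·f_Bull = 0.31 × 0.0774309 = 0.0240036
  P(Z=Crisis)·f_Crisis = 0.69 × 0.279687 = 0.192984
Evidence: 0.0240036 + 0.192984 = 0.216988
P(Regime Crisis | the observation) ≈ 0.8894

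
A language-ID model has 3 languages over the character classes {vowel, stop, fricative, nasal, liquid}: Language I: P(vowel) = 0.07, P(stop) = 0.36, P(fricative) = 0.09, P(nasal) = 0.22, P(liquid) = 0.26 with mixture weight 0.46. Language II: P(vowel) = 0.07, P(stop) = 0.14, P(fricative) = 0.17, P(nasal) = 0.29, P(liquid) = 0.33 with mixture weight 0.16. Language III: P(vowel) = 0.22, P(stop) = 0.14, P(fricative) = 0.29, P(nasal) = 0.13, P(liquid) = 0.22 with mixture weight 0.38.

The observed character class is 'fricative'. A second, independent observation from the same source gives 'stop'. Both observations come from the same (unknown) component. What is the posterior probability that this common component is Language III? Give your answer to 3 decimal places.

The responsibility of component k is P(Z=k) f_k(x) divided by Σ_j P(Z=j) f_j(x).
Since both observations come from the same component, the likelihood for component k is f_k(x₁)·f_k(x₂).
  f_I = [0.09] × [0.36] = 0.0324
  f_II = [0.17] × [0.14] = 0.0238
  f_III = [0.29] × [0.14] = 0.0406
Multiply by the mixture weights:
  P(Z=I)·f_I = 0.46 × 0.0324 = 0.014904
  P(Z=II)·f_II = 0.16 × 0.0238 = 0.003808
  P(Z=III)·f_III = 0.38 × 0.0406 = 0.015428
Normaliser: 0.014904 + 0.003808 + 0.015428 = 0.03414
So the posterior for Language III is 0.015428 / 0.03414 ≈ 0.452.

0.452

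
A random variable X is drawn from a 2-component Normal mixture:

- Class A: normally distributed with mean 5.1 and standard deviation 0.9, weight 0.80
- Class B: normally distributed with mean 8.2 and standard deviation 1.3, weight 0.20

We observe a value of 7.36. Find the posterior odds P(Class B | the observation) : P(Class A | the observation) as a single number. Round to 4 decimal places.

3.2873

Posterior odds = (w_i f_i(x)) / (w_j f_j(x)); the normalising sum cancels.
Evaluate each component's likelihood at the observed value:
  f_A = (1/(0.9·√(2π)))·exp(−(7.36−5.1)²/(2·0.9²)) = 0.443269·exp(-3.15284) = 0.0189412
  f_B = (1/(1.3·√(2π)))·exp(−(7.36−8.2)²/(2·1.3²)) = 0.306879·exp(-0.20876) = 0.24906
Odds = (0.20/0.80) × (0.24906/0.0189412) = 0.25 × 13.1492 ≈ 3.2873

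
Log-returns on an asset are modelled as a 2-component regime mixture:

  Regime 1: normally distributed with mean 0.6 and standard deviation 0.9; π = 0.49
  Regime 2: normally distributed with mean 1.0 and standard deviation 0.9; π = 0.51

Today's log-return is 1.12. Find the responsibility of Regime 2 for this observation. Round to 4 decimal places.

The responsibility of component k is P(Z=k) f_k(x) divided by Σ_j P(Z=j) f_j(x).
Component likelihoods at x = 1.12:
  f_1 = 0.375127
  f_2 = 0.439346
Prior × likelihood for each component:
  P(Z=1)·f_1 = 0.49 × 0.375127 = 0.183812
  P(Z=2)·f_2 = 0.51 × 0.439346 = 0.224067
Denominator: 0.183812 + 0.224067 = 0.407879
P(Regime 2 | the observation) ≈ 0.5493

0.5493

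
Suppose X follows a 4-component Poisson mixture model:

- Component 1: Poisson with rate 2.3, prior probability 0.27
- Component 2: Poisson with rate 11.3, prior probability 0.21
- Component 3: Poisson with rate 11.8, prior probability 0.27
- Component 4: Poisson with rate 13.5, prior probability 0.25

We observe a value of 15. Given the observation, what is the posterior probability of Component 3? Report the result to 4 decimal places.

0.3397

P(component k | x) = w_k·f_k(x) / marginal(x), where marginal(x) = Σ_j w_j·f_j(x).
Evaluate each component's likelihood at the observed value:
  f_1 = e^(−2.3)·2.3^15/15! = 2.04428e-08
  f_2 = e^(−11.3)·11.3^15/15! = 0.0591765
  f_3 = e^(−11.8)·11.8^15/15! = 0.0687156
  f_4 = e^(−13.5)·13.5^15/15! = 0.0945217
Weight by the priors:
  w_1·f_1 = 0.27 × 2.04428e-08 = 5.51956e-09
  w_2·f_2 = 0.21 × 0.0591765 = 0.0124271
  w_3·f_3 = 0.27 × 0.0687156 = 0.0185532
  w_4·f_4 = 0.25 × 0.0945217 = 0.0236304
Sum: 5.51956e-09 + 0.0124271 + 0.0185532 + 0.0236304 = 0.0546107
P(Component 3 | 15) ≈ 0.3397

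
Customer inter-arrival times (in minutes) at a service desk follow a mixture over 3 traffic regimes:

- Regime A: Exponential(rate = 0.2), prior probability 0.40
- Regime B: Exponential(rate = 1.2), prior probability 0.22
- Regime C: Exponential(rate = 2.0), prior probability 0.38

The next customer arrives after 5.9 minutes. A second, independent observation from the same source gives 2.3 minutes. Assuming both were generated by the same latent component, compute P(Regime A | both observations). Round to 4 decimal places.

0.9946

Posterior ∝ prior × likelihood, so P(k | x) ∝ π_k f_k(x); normalise over all components.
Since both observations come from the same component, the likelihood for component k is f_k(x₁)·f_k(x₂).
  L_A = [0.2·e^(−0.2·5.9) = 0.2·e^(−1.1800) = 0.0614557] × [0.126257] = 0.0077592
  L_B = [1.2·e^(−1.2·5.9) = 1.2·e^(−7.0800) = 0.00101013] × [0.0759501] = 7.67193e-05
  L_C = [2.0·e^(−2.0·5.9) = 2.0·e^(−11.8000) = 1.50091e-05] × [0.0201037] = 3.01738e-07
Weight by the priors:
  π_A·L_A = 0.40 × 0.0077592 = 0.00310368
  π_B·L_B = 0.22 × 7.67193e-05 = 1.68783e-05
  π_C·L_C = 0.38 × 3.01738e-07 = 1.14661e-07
Denominator: 0.00310368 + 1.68783e-05 + 1.14661e-07 = 0.00312067
P(Regime A | x₁, x₂) = 0.00310368 / 0.00312067 ≈ 0.9946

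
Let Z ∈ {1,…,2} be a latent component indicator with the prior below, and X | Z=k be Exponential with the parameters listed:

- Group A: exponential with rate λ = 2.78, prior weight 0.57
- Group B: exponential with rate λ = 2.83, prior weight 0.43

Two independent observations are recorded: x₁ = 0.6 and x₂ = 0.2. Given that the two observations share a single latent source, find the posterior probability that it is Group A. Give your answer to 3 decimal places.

The responsibility of component k is w_k f_k(x) divided by Σ_j w_j f_j(x).
Since both observations come from the same component, the likelihood for component k is f_k(x₁)·f_k(x₂).
  f_A = [2.78·e^(−2.78·0.6) = 2.78·e^(−1.6680) = 0.524375] × [1.59433] = 0.836024
  f_B = [2.83·e^(−2.83·0.6) = 2.83·e^(−1.6980) = 0.518029] × [1.60685] = 0.832396
Prior × likelihood for each component:
  w_A·f_A = 0.57 × 0.836024 = 0.476534
  w_B·f_B = 0.43 × 0.832396 = 0.35793
Normaliser: 0.476534 + 0.35793 = 0.834464
P(Group A | x₁,x₂) = 0.476534 / 0.834464 ≈ 0.571

0.571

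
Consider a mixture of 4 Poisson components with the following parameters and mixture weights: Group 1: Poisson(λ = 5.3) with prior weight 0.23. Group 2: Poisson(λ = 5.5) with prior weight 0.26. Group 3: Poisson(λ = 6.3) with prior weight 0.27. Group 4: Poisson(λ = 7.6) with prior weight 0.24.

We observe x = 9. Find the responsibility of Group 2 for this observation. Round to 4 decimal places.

Posterior ∝ prior × likelihood, so P(k | x) ∝ P(Z=k) f_k(x); normalise over all components.
Component likelihoods at x = 9:
  L_1 = e^(−5.3)·5.3^9/9! = 0.0453899
  L_2 = e^(−5.5)·5.5^9/9! = 0.0518659
  L_3 = e^(−6.3)·6.3^9/9! = 0.0791128
  L_4 = e^(−7.6)·7.6^9/9! = 0.11666
Prior × likelihood for each component:
  P(Z=1)·L_1 = 0.23 × 0.0453899 = 0.0104397
  P(Z=2)·L_2 = 0.26 × 0.0518659 = 0.0134851
  P(Z=3)·L_3 = 0.27 × 0.0791128 = 0.0213605
  P(Z=4)·L_4 = 0.24 × 0.11666 = 0.0279984
Sum: 0.0104397 + 0.0134851 + 0.0213605 + 0.0279984 = 0.0732836
P(Group 2 | 9) = 0.0134851 / 0.0732836 ≈ 0.1840

0.1840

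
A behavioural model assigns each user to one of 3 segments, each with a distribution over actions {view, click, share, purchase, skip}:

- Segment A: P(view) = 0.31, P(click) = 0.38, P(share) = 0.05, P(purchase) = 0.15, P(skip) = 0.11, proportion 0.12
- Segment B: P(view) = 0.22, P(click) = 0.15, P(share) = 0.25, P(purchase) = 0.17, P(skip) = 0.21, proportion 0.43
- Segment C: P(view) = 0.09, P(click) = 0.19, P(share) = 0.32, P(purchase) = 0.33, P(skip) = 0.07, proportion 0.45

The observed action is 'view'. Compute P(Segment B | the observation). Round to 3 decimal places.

The responsibility of component k is π_k f_k(x) divided by Σ_j π_j f_j(x).
Component likelihoods at x = 'view':
  L_A = P(view | comp) = 0.31
  L_B = P(view | comp) = 0.22
  L_C = P(view | comp) = 0.09
Prior × likelihood for each component:
  π_A·L_A = 0.12 × 0.31 = 0.0372
  π_B·L_B = 0.43 × 0.22 = 0.0946
  π_C·L_C = 0.45 × 0.09 = 0.0405
Evidence: 0.0372 + 0.0946 + 0.0405 = 0.1723
P(Segment B | 'view') = 0.0946 / 0.1723 ≈ 0.549

0.549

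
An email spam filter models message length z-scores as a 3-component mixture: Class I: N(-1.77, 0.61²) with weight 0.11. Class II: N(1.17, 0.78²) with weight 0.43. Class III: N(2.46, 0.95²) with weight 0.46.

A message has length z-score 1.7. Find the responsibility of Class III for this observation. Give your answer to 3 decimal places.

P(component k | x) = w_k·f_k(x) / marginal(x), where marginal(x) = Σ_j w_j·f_j(x).
Component likelihoods at x = 1.7:
  p_I = (1/(0.61·√(2π)))·exp(−(1.7−-1.77)²/(2·0.61²)) = 0.654004·exp(-16.17966) = 6.14957e-08
  p_II = (1/(0.78·√(2π)))·exp(−(1.7−1.17)²/(2·0.78²)) = 0.511464·exp(-0.23085) = 0.40603
  p_III = (1/(0.95·√(2π)))·exp(−(1.7−2.46)²/(2·0.95²)) = 0.419939·exp(-0.32000) = 0.304938
Weight by the priors:
  w_I·p_I = 0.11 × 6.14957e-08 = 6.76453e-09
  w_II·p_II = 0.43 × 0.40603 = 0.174593
  w_III·p_III = 0.46 × 0.304938 = 0.140272
Sum: 6.76453e-09 + 0.174593 + 0.140272 = 0.314865
So the posterior for Class III is 0.140272 / 0.314865 ≈ 0.445.

0.445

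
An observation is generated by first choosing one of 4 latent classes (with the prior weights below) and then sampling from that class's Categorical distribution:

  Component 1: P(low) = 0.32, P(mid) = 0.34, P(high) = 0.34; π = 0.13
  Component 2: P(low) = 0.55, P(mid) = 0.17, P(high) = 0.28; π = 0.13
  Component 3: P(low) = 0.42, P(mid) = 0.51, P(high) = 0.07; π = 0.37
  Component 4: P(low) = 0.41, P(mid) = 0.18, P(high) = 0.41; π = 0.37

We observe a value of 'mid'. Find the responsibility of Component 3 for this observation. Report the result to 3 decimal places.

0.587

The responsibility of component k is w_k f_k(x) divided by Σ_j w_j f_j(x).
Component likelihoods at x = 'mid':
  p_1 = P(mid | comp) = 0.34
  p_2 = P(mid | comp) = 0.17
  p_3 = P(mid | comp) = 0.51
  p_4 = P(mid | comp) = 0.18
Unnormalised posteriors:
  w_1·p_1 = 0.13 × 0.34 = 0.0442
  w_2·p_2 = 0.13 × 0.17 = 0.0221
  w_3·p_3 = 0.37 × 0.51 = 0.1887
  w_4·p_4 = 0.37 × 0.18 = 0.0666
Evidence: 0.0442 + 0.0221 + 0.1887 + 0.0666 = 0.3216
Responsibility of Component 3: 0.1887 / 0.3216 ≈ 0.587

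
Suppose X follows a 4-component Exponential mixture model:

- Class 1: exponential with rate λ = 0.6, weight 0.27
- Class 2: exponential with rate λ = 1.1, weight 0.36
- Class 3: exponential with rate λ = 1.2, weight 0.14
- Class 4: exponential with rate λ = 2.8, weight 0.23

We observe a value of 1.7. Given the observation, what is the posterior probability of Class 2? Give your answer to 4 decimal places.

P(component k | x) = π_k·f_k(x) / marginal(x), where marginal(x) = Σ_j π_j·f_j(x).
Exponential densities:
  f_1 = 0.6·e^(−0.6·1.7) = 0.6·e^(−1.0200) = 0.216357
  f_2 = 1.1·e^(−1.1·1.7) = 1.1·e^(−1.8700) = 0.169536
  f_3 = 1.2·e^(−1.2·1.7) = 1.2·e^(−2.0400) = 0.156034
  f_4 = 2.8·e^(−2.8·1.7) = 2.8·e^(−4.7600) = 0.0239837
Unnormalised posteriors:
  π_1·f_1 = 0.27 × 0.216357 = 0.0584164
  π_2·f_2 = 0.36 × 0.169536 = 0.061033
  π_3·f_3 = 0.14 × 0.156034 = 0.0218448
  π_4·f_4 = 0.23 × 0.0239837 = 0.00551625
Marginal: 0.0584164 + 0.061033 + 0.0218448 + 0.00551625 = 0.14681
Responsibility of Class 2: 0.061033 / 0.14681 ≈ 0.4157

0.4157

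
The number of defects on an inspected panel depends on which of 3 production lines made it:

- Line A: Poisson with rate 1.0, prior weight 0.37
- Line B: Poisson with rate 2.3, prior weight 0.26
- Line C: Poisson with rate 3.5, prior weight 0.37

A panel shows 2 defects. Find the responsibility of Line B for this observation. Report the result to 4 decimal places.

0.3356

The responsibility of component k is π_k f_k(x) divided by Σ_j π_j f_j(x).
Evaluate each component's likelihood at the observed value:
  f_A = 0.18394
  f_B = 0.265185
  f_C = 0.184959
Weight by the priors:
  π_A·f_A = 0.37 × 0.18394 = 0.0680577
  π_B·f_B = 0.26 × 0.265185 = 0.068948
  π_C·f_C = 0.37 × 0.184959 = 0.0684348
Denominator: 0.0680577 + 0.068948 + 0.0684348 = 0.205441
So the posterior for Line B is 0.068948 / 0.205441 ≈ 0.3356.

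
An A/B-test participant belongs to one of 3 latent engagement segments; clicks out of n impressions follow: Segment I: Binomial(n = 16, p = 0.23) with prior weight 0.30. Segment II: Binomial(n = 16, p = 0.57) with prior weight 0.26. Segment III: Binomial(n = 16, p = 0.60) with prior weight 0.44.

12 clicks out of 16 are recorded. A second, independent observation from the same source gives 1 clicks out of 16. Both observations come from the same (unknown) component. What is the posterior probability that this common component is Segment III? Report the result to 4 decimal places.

0.3489

Posterior ∝ prior × likelihood, so P(k | x) ∝ w_k f_k(x); normalise over all components.
Since both observations come from the same component, the likelihood for component k is f_k(x₁)·f_k(x₂).
  p_I = [C(16,12)·0.23^12·0.77^4 = 1820·2.19146e-08·0.35153 = 1.40207e-05] × [0.0729808] = 1.02324e-06
  p_II = [C(16,12)·0.57^12·0.43^4 = 1820·0.00117625·0.034188 = 0.0731886] × [2.89749e-05] = 2.12063e-06
  p_III = [C(16,12)·0.60^12·0.40^4 = 1820·0.00217678·0.0256 = 0.101421] × [1.03079e-05] = 1.04544e-06
Prior × likelihood for each component:
  w_I·p_I = 0.30 × 1.02324e-06 = 3.06972e-07
  w_II·p_II = 0.26 × 2.12063e-06 = 5.51364e-07
  w_III·p_III = 0.44 × 1.04544e-06 = 4.59992e-07
Evidence: 3.06972e-07 + 5.51364e-07 + 4.59992e-07 = 1.31833e-06
Responsibility of Segment III: 4.59992e-07 / 1.31833e-06 ≈ 0.3489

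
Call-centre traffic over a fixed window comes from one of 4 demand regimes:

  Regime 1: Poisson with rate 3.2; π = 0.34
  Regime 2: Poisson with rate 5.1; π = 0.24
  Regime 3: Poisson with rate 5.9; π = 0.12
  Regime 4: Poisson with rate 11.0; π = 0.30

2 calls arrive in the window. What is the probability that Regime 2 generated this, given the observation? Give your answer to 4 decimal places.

Apply Bayes' rule: the posterior for each component is proportional to its prior times its likelihood at x.
Component likelihoods at x = 2 calls:
  p_1 = 0.208702
  p_2 = 0.0792882
  p_3 = 0.04768
  p_4 = 0.00101045
Prior × likelihood for each component:
  w_1·p_1 = 0.34 × 0.208702 = 0.0709588
  w_2·p_2 = 0.24 × 0.0792882 = 0.0190292
  w_3·p_3 = 0.12 × 0.04768 = 0.0057216
  w_4·p_4 = 0.30 × 0.00101045 = 0.000303136
Normaliser: 0.0709588 + 0.0190292 + 0.0057216 + 0.000303136 = 0.0960128
Responsibility of Regime 2: 0.0190292 / 0.0960128 ≈ 0.1982

0.1982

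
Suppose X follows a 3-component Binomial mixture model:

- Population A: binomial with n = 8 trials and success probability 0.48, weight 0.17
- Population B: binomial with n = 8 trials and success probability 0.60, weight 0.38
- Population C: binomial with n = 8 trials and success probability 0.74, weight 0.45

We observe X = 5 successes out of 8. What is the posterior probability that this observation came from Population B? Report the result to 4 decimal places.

P(component k | x) = P(Z=k)·f_k(x) / marginal(x), where marginal(x) = Σ_j P(Z=j)·f_j(x).
Binomial probabilities:
  p_A = 0.200634
  p_B = 0.278692
  p_C = 0.218407
Unnormalised posteriors:
  P(Z=A)·p_A = 0.17 × 0.200634 = 0.0341078
  P(Z=B)·p_B = 0.38 × 0.278692 = 0.105903
  P(Z=C)·p_C = 0.45 × 0.218407 = 0.0982832
Sum: 0.0341078 + 0.105903 + 0.0982832 = 0.238294
P(Population B | the observation) = 0.105903 / 0.238294 ≈ 0.4444

0.4444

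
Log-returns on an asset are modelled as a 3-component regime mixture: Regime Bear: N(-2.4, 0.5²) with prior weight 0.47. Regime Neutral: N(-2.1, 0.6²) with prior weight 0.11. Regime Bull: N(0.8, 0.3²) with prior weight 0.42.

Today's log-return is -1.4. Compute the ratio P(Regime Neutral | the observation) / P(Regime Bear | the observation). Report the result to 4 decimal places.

Posterior odds = (π_i f_i(x)) / (π_j f_j(x)); the normalising sum cancels.
Component likelihoods at x = -1.4:
  L_Bear = 0.107982
  L_Neutral = 0.336664
  L_Bull = 2.79314e-12
0.0370331 / 0.0507515 ≈ 0.7297

0.7297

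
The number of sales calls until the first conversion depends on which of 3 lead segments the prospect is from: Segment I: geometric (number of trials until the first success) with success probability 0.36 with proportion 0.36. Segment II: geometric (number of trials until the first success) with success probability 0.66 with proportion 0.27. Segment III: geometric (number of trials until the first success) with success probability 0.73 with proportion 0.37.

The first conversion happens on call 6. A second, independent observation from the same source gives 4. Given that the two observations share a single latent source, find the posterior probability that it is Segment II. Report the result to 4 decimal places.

0.0157

By Bayes' theorem, P(k | x) = π_k f_k(x) / Σ_j π_j f_j(x).
Since both observations come from the same component, the likelihood for component k is f_k(x₁)·f_k(x₂).
  L_I = [0.0386547] × [0.0943718] = 0.00364792
  L_II = [0.00299874] × [0.0259406] = 7.77892e-05
  L_III = [0.00104747] × [0.0143686] = 1.50507e-05
Unnormalised posteriors:
  π_I·L_I = 0.36 × 0.00364792 = 0.00131325
  π_II·L_II = 0.27 × 7.77892e-05 = 2.10031e-05
  π_III·L_III = 0.37 × 1.50507e-05 = 5.56875e-06
Marginal: 0.00131325 + 2.10031e-05 + 5.56875e-06 = 0.00133982
Responsibility of Segment II: 2.10031e-05 / 0.00133982 ≈ 0.0157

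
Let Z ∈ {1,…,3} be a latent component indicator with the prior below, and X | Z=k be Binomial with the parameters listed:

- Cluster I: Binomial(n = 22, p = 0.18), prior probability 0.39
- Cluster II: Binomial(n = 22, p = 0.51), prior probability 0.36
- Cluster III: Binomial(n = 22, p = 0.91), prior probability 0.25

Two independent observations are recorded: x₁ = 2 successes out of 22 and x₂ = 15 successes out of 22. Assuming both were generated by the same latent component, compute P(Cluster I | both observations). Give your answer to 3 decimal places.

P(component k | x) = π_k·f_k(x) / marginal(x), where marginal(x) = Σ_j π_j·f_j(x).
Since both observations come from the same component, the likelihood for component k is f_k(x₁)·f_k(x₂).
  f_I = [0.141395] × [2.86828e-07] = 4.0556e-08
  f_II = [3.82537e-05] × [0.0475074] = 1.81734e-06
  f_III = [2.32565e-19] × [0.00198223] = 4.60999e-22
Weight by the priors:
  π_I·f_I = 0.39 × 4.0556e-08 = 1.58168e-08
  π_II·f_II = 0.36 × 1.81734e-06 = 6.54241e-07
  π_III·f_III = 0.25 × 4.60999e-22 = 1.1525e-22
Denominator: 1.58168e-08 + 6.54241e-07 + 1.1525e-22 = 6.70058e-07
Responsibility of Cluster I: 1.58168e-08 / 6.70058e-07 ≈ 0.024

0.024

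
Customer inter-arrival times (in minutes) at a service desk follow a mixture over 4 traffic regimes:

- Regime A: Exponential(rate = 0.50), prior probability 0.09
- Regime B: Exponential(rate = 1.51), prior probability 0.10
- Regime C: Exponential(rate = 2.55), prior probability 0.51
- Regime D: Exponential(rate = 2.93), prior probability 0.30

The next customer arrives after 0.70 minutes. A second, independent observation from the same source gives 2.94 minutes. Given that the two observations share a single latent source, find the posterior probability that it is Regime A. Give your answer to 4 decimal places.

0.7365

P(component k | x) = π_k·f_k(x) / marginal(x), where marginal(x) = Σ_j π_j·f_j(x).
Since both observations come from the same component, the likelihood for component k is f_k(x₁)·f_k(x₂).
  L_A = [0.50·e^(−0.50·0.70) = 0.50·e^(−0.3500) = 0.352344] × [0.114963] = 0.0405064
  L_B = [1.51·e^(−1.51·0.70) = 1.51·e^(−1.0570) = 0.52472] × [0.0178226] = 0.00935185
  L_C = [2.55·e^(−2.55·0.70) = 2.55·e^(−1.7850) = 0.427883] × [0.0014146] = 0.000605284
  L_D = [2.93·e^(−2.93·0.70) = 2.93·e^(−2.0510) = 0.376816] × [0.000531824] = 0.0002004
Prior × likelihood for each component:
  π_A·L_A = 0.09 × 0.0405064 = 0.00364558
  π_B·L_B = 0.10 × 0.00935185 = 0.000935185
  π_C·L_C = 0.51 × 0.000605284 = 0.000308695
  π_D·L_D = 0.30 × 0.0002004 = 6.012e-05
Sum: 0.00364558 + 0.000935185 + 0.000308695 + 6.012e-05 = 0.00494958
So the posterior for Regime A is 0.00364558 / 0.00494958 ≈ 0.7365.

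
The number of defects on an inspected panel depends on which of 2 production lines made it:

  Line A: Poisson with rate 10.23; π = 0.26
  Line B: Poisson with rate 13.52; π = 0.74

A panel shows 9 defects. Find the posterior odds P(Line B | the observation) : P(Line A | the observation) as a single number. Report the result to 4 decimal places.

Only the two components matter; the odds are (w_i f_i(x)) / (w_j f_j(x)).
Component likelihoods at x = 9 defects:
  f_A = 0.121979
  f_B = 0.0558941
Posterior odds = (w_B·f_B) / (w_A·f_A) = (0.74·0.0558941) / (0.26·0.121979) = 0.0413616 / 0.0317145 ≈ 1.3042

1.3042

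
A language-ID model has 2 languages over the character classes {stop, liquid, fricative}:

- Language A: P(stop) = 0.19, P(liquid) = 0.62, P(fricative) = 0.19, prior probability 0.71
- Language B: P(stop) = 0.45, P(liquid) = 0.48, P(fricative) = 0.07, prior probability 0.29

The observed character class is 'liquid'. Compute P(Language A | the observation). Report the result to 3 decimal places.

0.760

Posterior ∝ prior × likelihood, so P(k | x) ∝ P(Z=k) f_k(x); normalise over all components.
Categorical probabilities:
  f_A = P(liquid | comp) = 0.62
  f_B = P(liquid | comp) = 0.48
Weight by the priors:
  P(Z=A)·f_A = 0.71 × 0.62 = 0.4402
  P(Z=B)·f_B = 0.29 × 0.48 = 0.1392
Denominator: 0.4402 + 0.1392 = 0.5794
P(Language A | 'liquid') = 0.4402 / 0.5794 ≈ 0.760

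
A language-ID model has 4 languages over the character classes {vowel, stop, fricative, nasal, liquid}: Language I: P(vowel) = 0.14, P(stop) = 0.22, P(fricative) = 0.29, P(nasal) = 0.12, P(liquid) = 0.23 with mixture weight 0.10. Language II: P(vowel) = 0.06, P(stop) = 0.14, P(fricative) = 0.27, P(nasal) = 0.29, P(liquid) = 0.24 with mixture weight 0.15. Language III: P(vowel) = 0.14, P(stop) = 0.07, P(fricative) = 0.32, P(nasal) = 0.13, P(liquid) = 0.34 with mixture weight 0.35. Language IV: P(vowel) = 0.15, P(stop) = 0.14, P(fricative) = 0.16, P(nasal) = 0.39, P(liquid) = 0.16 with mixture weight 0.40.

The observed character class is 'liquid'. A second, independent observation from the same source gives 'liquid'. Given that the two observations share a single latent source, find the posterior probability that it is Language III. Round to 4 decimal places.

Posterior ∝ prior × likelihood, so P(k | x) ∝ w_k f_k(x); normalise over all components.
Since both observations come from the same component, the likelihood for component k is f_k(x₁)·f_k(x₂).
  L_I = [P(liquid | comp) = 0.23] × [0.23] = 0.0529
  L_II = [P(liquid | comp) = 0.24] × [0.24] = 0.0576
  L_III = [P(liquid | comp) = 0.34] × [0.34] = 0.1156
  L_IV = [P(liquid | comp) = 0.16] × [0.16] = 0.0256
Weight by the priors:
  w_I·L_I = 0.10 × 0.0529 = 0.00529
  w_II·L_II = 0.15 × 0.0576 = 0.00864
  w_III·L_III = 0.35 × 0.1156 = 0.04046
  w_IV·L_IV = 0.40 × 0.0256 = 0.01024
Normaliser: 0.00529 + 0.00864 + 0.04046 + 0.01024 = 0.06463
Responsibility of Language III: 0.04046 / 0.06463 ≈ 0.6260

0.6260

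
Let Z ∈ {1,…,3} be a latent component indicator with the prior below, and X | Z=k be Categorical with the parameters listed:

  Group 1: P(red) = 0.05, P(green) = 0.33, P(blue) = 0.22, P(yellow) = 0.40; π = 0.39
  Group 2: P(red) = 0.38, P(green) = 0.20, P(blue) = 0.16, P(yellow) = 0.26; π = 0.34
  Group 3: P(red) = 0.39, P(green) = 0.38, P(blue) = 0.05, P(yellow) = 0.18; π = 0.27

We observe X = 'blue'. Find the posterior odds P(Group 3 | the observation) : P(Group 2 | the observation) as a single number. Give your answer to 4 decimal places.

0.2482

Since P(k|x) ∝ π_k f_k(x), the posterior odds are π_i f_i(x) / (π_j f_j(x)).
Component likelihoods at x = 'blue':
  p_1 = 0.22
  p_2 = 0.16
  p_3 = 0.05
Odds = (0.27/0.34) × (0.05/0.16) = 0.794118 × 0.3125 ≈ 0.2482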